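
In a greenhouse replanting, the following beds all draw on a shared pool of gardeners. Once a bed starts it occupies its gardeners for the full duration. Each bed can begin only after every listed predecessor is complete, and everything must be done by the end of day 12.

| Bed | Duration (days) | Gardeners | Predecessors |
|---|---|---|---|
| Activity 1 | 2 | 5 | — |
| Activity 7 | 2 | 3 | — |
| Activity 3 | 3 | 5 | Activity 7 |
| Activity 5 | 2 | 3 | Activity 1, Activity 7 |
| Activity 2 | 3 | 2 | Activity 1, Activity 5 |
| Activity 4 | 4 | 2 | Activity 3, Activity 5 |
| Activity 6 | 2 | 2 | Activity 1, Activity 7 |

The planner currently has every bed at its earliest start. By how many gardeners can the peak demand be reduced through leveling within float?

Early-start peak: d1:8  d2:8  d3:10  d4:10  d5:7  d6:4  d7:4  d8:2  d9:2  d10:0  d11:0  d12:0 ⇒ 10.
Leveled (Activity 1@1, Activity 7@1, Activity 3@3, Activity 5@3, Activity 2@5, Activity 4@6, Activity 6@6): d1:8  d2:8  d3:8  d4:8  d5:7  d6:6  d7:6  d8:2  d9:2  d10:0  d11:0  d12:0 ⇒ 8.
Reduction 10 − 8 = 2.

2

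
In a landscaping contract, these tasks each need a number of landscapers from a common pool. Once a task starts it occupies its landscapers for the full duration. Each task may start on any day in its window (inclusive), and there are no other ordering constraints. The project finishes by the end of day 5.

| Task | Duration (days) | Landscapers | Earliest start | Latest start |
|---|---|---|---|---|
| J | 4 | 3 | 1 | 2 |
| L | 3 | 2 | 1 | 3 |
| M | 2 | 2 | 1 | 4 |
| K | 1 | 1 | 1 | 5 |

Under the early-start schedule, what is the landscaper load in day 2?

At early start, day 2 has: J, L, M.
Demand: 3 + 2 + 2 = 7.

7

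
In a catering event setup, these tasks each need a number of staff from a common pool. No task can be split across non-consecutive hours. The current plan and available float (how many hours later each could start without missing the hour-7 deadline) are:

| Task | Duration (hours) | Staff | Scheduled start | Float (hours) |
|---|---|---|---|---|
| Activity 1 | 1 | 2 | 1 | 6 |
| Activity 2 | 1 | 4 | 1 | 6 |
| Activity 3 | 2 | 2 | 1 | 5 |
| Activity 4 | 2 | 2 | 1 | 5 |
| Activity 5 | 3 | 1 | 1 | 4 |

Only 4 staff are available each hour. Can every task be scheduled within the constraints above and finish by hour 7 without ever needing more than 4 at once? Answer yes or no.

Schedule Activity 1@1, Activity 2@2, Activity 3@3, Activity 4@3, Activity 5@5: h1:2  h2:4  h3:4  h4:4  h5:1  h6:1  h7:1 — peak 4 ≤ 4.

yes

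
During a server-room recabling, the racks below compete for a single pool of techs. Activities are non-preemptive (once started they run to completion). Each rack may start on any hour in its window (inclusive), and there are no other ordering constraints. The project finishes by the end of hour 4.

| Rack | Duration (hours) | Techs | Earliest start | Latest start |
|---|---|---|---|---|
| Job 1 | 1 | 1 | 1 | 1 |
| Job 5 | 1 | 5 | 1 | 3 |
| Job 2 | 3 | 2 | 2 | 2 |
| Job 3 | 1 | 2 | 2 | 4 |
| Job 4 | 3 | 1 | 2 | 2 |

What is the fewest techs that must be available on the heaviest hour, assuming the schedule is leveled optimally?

6

Schedule Job 1@1, Job 5@1, Job 2@2, Job 3@2, Job 4@2: h1:6  h2:5  h3:3  h4:3 — peak 6.
No arrangement of the 9 feasible schedules does better.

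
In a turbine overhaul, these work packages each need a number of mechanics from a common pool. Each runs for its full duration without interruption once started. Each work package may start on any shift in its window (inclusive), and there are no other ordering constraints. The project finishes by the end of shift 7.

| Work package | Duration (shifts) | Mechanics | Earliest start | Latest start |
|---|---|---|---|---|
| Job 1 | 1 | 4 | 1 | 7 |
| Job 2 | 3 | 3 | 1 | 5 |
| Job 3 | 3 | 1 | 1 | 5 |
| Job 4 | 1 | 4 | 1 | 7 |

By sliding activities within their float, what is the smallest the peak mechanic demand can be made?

4

Early-start (Job 1@1, Job 2@1, Job 3@1, Job 4@1) gives peak 12: s1:12  s2:4  s3:4  s4:0  s5:0  s6:0  s7:0.
Shift Job 2→2, Job 3→2, Job 4→5.
Schedule Job 1@1, Job 2@2, Job 3@2, Job 4@5: s1:4  s2:4  s3:4  s4:4  s5:4  s6:0  s7:0 — peak 4.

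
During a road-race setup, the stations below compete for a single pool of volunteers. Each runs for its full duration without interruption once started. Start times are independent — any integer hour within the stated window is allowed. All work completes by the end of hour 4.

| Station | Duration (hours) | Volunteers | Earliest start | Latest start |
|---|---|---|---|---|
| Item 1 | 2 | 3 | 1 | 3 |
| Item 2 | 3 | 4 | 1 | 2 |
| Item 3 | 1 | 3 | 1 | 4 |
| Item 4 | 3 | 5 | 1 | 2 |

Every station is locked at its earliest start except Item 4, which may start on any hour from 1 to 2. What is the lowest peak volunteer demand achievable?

12

Item 4@1: h1:15  h2:12  h3:9  h4:0 → peak 15
Item 4@2: h1:10  h2:12  h3:9  h4:5 → peak 12
Best is Item 4@2, peak 12.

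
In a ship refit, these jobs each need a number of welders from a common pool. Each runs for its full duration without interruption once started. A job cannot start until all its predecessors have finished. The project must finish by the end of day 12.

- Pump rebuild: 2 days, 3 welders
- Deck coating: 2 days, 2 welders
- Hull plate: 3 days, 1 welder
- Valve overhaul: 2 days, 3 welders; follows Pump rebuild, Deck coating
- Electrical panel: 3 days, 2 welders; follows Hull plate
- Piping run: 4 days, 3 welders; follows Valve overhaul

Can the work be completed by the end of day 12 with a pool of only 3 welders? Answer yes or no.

no

Total welder-days = 37; over 12 days the average is 37/12 > 3, so some day must exceed 3.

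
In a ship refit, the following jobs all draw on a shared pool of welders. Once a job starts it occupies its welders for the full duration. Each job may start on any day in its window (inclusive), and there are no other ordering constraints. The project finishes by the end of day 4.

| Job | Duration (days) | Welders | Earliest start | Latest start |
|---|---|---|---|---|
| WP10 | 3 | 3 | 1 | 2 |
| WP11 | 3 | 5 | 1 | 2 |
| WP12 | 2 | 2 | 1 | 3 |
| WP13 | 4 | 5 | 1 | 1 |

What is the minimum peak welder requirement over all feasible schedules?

15

Schedule WP10@1, WP11@1, WP12@1, WP13@1: d1:15  d2:15  d3:13  d4:5 — peak 15.
No arrangement of the 12 feasible schedules does better.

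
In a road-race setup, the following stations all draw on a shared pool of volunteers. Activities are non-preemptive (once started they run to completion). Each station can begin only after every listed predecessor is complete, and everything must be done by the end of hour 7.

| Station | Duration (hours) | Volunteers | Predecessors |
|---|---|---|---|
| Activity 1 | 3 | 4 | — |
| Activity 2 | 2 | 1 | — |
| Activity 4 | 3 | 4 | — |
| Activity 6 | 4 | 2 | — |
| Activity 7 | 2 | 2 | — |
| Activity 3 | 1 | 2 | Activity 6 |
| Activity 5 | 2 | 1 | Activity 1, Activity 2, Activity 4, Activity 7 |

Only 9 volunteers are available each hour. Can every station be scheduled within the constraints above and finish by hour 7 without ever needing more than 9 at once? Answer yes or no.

The minimum achievable peak is 10; 9 < 10, so no feasible schedule stays within the cap.

no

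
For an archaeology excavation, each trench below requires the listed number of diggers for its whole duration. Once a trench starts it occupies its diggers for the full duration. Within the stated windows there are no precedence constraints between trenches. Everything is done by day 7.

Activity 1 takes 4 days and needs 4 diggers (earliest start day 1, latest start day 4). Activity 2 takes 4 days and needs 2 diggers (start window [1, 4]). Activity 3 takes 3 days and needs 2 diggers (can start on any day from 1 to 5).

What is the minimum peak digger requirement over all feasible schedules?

Early-start (Activity 1@1, Activity 2@1, Activity 3@1) gives peak 8: d1:8  d2:8  d3:8  d4:6  d5:0  d6:0  d7:0.
Shift Activity 3→5.
Schedule Activity 1@1, Activity 2@1, Activity 3@5: d1:6  d2:6  d3:6  d4:6  d5:2  d6:2  d7:2 — peak 6.

6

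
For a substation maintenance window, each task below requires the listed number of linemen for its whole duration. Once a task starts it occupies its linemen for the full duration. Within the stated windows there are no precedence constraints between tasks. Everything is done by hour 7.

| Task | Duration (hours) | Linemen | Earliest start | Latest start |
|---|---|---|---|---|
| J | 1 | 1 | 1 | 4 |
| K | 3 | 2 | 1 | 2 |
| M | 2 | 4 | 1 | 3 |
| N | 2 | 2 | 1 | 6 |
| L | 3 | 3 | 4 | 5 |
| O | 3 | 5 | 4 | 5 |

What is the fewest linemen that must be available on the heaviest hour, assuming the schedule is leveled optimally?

8

Early-start (J@1, K@1, M@1, N@1, L@4, O@4) gives peak 9: h1:9  h2:8  h3:2  h4:8  h5:8  h6:8  h7:0.
Shift N→2.
Schedule J@1, K@1, M@1, N@2, L@4, O@4: h1:7  h2:8  h3:4  h4:8  h5:8  h6:8  h7:0 — peak 8.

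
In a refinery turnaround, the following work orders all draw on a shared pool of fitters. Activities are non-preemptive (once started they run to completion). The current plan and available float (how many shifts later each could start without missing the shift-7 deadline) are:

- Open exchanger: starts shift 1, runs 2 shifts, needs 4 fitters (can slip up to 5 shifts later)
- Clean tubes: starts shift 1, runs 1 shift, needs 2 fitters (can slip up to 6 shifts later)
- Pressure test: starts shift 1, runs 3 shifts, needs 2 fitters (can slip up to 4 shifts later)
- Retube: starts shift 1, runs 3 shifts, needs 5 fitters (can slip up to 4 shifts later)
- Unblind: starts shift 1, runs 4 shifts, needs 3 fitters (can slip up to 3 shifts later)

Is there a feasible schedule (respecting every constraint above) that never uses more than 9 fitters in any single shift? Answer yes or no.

Schedule Open exchanger@1, Clean tubes@3, Pressure test@3, Retube@5, Unblind@1: s1:7  s2:7  s3:7  s4:5  s5:7  s6:5  s7:5 — peak 7 ≤ 9.

yes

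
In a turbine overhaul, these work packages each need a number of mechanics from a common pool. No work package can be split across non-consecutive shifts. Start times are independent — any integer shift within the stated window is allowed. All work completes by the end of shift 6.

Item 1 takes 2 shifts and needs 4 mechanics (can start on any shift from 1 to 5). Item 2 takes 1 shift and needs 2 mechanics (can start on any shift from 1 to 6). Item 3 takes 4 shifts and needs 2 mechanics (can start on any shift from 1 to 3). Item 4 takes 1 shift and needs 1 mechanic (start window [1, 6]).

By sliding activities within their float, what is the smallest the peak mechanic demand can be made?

4

Early-start (Item 1@1, Item 2@1, Item 3@1, Item 4@1) gives peak 9: s1:9  s2:6  s3:2  s4:2  s5:0  s6:0.
Shift Item 2→3, Item 3→3, Item 4→4.
Schedule Item 1@1, Item 2@3, Item 3@3, Item 4@4: s1:4  s2:4  s3:4  s4:3  s5:2  s6:2 — peak 4.
Total mechanic-shifts = 19 over 6 shifts ⇒ peak ≥ ⌈19/6⌉ = 4, so 4 is optimal.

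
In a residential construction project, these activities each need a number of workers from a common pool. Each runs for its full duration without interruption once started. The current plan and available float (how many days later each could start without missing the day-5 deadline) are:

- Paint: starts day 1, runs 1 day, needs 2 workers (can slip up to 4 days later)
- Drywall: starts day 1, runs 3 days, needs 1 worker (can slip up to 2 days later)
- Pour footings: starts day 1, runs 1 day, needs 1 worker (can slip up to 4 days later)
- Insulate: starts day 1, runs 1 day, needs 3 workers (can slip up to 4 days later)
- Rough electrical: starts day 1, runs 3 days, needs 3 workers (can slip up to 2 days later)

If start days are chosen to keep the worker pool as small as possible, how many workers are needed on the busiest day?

Early-start (Paint@1, Drywall@1, Pour footings@1, Insulate@1, Rough electrical@1) gives peak 10: d1:10  d2:4  d3:4  d4:0  d5:0.
Shift Insulate→2, Rough electrical→3.
Schedule Paint@1, Drywall@1, Pour footings@1, Insulate@2, Rough electrical@3: d1:4  d2:4  d3:4  d4:3  d5:3 — peak 4.
Total worker-days = 18 over 5 days ⇒ peak ≥ ⌈18/5⌉ = 4, so 4 is optimal.

4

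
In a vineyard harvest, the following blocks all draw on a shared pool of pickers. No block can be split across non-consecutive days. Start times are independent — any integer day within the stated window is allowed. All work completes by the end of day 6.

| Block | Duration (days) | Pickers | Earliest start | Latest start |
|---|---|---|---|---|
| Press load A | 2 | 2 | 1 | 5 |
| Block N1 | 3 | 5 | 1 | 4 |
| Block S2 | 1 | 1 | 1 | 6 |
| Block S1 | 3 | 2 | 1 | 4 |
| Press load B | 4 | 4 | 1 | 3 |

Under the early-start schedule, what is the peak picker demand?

Early-start schedule: Press load A@1, Block N1@1, Block S2@1, Block S1@1, Press load B@1.
Load per day: day 1: 14, day 2: 13, day 3: 11, day 4: 4, day 5: 0, day 6: 0.
Peak is 14.

14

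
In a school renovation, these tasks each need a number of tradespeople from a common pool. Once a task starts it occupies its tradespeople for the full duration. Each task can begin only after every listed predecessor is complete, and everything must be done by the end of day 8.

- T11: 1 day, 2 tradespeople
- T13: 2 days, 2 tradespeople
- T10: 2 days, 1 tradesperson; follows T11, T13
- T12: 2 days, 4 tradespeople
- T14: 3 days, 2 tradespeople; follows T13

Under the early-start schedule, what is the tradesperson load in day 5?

2

At early start, day 5 has: T14.
Demand: 2 = 2.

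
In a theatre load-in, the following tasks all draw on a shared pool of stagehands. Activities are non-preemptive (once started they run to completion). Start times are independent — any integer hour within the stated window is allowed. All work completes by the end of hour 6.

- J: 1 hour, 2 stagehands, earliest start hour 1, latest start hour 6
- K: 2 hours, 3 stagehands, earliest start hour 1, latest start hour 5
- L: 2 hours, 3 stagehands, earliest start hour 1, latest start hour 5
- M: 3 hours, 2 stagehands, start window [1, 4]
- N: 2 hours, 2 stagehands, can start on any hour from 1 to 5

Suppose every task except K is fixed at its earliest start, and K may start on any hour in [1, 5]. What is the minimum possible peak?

9

K@1: h1:12  h2:10  h3:2  h4:0  h5:0  h6:0 → peak 12
K@2: h1:9  h2:10  h3:5  h4:0  h5:0  h6:0 → peak 10
K@3: h1:9  h2:7  h3:5  h4:3  h5:0  h6:0 → peak 9
K@4: h1:9  h2:7  h3:2  h4:3  h5:3  h6:0 → peak 9
K@5: h1:9  h2:7  h3:2  h4:0  h5:3  h6:3 → peak 9
Best is K@3, peak 9.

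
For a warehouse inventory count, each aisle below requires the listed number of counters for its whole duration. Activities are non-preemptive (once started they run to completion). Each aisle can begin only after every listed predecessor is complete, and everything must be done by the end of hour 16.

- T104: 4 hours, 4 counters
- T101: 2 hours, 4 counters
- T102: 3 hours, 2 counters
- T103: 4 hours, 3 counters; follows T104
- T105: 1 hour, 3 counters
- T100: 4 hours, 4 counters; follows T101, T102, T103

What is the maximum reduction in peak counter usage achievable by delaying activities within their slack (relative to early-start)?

Early-start peak: h1:13  h2:10  h3:6  h4:4  h5:3  h6:3  h7:3  h8:3  h9:4  h10:4  h11:4  h12:4  h13:0  h14:0  h15:0  h16:0 ⇒ 13.
Leveled (T104@1, T101@5, T102@7, T103@7, T105@11, T100@12): h1:4  h2:4  h3:4  h4:4  h5:4  h6:4  h7:5  h8:5  h9:5  h10:3  h11:3  h12:4  h13:4  h14:4  h15:4  h16:0 ⇒ 5.
Reduction 13 − 5 = 8.

8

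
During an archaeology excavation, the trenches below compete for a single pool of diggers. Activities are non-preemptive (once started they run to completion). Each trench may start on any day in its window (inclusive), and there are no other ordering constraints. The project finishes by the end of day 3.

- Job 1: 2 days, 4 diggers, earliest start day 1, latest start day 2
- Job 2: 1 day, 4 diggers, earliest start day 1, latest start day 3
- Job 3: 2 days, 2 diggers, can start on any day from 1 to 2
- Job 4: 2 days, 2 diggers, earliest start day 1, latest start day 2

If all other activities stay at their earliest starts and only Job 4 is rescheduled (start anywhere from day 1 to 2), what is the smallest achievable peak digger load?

10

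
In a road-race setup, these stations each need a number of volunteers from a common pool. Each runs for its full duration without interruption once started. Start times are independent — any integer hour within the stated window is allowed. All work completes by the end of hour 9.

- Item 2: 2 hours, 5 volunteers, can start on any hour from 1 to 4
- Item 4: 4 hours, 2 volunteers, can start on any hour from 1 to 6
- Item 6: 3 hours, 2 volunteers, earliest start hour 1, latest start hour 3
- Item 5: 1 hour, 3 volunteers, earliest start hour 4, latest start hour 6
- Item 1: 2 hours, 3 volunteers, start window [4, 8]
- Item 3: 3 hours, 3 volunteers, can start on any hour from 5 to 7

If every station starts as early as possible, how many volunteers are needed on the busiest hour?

9

Early-start schedule: Item 2@1, Item 4@1, Item 6@1, Item 5@4, Item 1@4, Item 3@5.
Load per hour: hour 1: 9, hour 2: 9, hour 3: 4, hour 4: 8, hour 5: 6, hour 6: 3, hour 7: 3, hour 8: 0, hour 9: 0.
Peak is 9.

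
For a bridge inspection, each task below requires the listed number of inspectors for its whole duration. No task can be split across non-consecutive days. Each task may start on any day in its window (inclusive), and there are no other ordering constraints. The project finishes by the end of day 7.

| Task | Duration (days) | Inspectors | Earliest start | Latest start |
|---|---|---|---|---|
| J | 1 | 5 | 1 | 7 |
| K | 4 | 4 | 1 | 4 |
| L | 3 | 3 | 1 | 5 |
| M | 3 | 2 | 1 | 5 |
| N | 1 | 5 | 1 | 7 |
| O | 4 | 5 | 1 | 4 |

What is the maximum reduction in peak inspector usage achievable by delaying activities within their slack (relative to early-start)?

14

Early-start peak: d1:24  d2:14  d3:14  d4:9  d5:0  d6:0  d7:0 ⇒ 24.
Leveled (J@1, K@1, L@5, M@5, N@2, O@3): d1:9  d2:9  d3:9  d4:9  d5:10  d6:10  d7:5 ⇒ 10.
Reduction 24 − 10 = 14.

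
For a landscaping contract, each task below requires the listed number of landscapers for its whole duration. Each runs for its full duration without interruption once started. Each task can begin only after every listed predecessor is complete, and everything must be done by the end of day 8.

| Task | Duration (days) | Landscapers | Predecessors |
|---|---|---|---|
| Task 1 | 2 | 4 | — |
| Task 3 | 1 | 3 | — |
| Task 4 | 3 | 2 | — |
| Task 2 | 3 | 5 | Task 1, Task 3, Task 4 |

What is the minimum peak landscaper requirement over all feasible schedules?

5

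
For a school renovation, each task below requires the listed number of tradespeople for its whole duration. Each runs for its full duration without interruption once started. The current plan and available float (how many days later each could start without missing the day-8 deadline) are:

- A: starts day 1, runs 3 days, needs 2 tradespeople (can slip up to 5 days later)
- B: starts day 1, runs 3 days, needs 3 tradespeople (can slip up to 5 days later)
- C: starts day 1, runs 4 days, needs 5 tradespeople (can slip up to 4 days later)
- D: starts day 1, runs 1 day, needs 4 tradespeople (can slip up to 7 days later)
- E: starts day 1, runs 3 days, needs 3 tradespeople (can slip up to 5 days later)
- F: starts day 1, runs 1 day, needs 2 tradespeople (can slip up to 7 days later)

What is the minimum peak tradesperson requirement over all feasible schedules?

7

Early-start (A@1, B@1, C@1, D@1, E@1, F@1) gives peak 19: d1:19  d2:13  d3:13  d4:5  d5:0  d6:0  d7:0  d8:0.
Shift B→5, D→5, E→6, F→4.
Schedule A@1, B@5, C@1, D@5, E@6, F@4: d1:7  d2:7  d3:7  d4:7  d5:7  d6:6  d7:6  d8:3 — peak 7.
Total tradesperson-days = 50 over 8 days ⇒ peak ≥ ⌈50/8⌉ = 7, so 7 is optimal.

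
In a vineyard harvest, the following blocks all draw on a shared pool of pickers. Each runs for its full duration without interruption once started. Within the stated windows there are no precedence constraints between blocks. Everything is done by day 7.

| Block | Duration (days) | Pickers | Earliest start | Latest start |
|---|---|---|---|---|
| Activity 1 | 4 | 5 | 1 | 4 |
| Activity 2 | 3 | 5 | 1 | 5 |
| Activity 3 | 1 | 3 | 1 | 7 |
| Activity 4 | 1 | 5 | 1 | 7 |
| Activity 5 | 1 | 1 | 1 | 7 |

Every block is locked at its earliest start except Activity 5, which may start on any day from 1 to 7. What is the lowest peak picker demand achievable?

18

Activity 5@1: d1:19  d2:10  d3:10  d4:5  d5:0  d6:0  d7:0 → peak 19
Activity 5@2: d1:18  d2:11  d3:10  d4:5  d5:0  d6:0  d7:0 → peak 18
Activity 5@3: d1:18  d2:10  d3:11  d4:5  d5:0  d6:0  d7:0 → peak 18
Activity 5@4: d1:18  d2:10  d3:10  d4:6  d5:0  d6:0  d7:0 → peak 18
Activity 5@5: d1:18  d2:10  d3:10  d4:5  d5:1  d6:0  d7:0 → peak 18
Activity 5@6: d1:18  d2:10  d3:10  d4:5  d5:0  d6:1  d7:0 → peak 18
Activity 5@7: d1:18  d2:10  d3:10  d4:5  d5:0  d6:0  d7:1 → peak 18
Best is Activity 5@2, peak 18.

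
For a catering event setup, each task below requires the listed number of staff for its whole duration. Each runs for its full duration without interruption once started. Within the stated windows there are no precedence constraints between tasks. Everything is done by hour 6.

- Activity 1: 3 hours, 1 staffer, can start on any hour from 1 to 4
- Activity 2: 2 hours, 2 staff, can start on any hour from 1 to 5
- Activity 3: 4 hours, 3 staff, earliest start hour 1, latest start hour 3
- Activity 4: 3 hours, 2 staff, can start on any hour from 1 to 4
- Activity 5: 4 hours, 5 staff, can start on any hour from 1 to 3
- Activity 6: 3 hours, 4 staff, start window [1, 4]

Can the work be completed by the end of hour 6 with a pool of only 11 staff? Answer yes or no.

no

The minimum achievable peak is 12; 11 < 12, so no feasible schedule stays within the cap.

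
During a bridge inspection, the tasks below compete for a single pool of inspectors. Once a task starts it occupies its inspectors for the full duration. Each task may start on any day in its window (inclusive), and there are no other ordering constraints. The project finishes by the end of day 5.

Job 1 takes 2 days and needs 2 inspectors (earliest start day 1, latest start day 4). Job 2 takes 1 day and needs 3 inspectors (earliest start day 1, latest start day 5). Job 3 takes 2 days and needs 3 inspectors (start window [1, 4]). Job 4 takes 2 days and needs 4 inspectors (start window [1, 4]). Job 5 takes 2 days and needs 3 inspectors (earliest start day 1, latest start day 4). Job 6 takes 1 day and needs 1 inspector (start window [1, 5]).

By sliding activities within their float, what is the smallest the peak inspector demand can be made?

6

Early-start (Job 1@1, Job 2@1, Job 3@1, Job 4@1, Job 5@1, Job 6@1) gives peak 16: d1:16  d2:12  d3:0  d4:0  d5:0.
Shift Job 3→4, Job 4→2, Job 5→4.
Schedule Job 1@1, Job 2@1, Job 3@4, Job 4@2, Job 5@4, Job 6@1: d1:6  d2:6  d3:4  d4:6  d5:6 — peak 6.
Total inspector-days = 28 over 5 days ⇒ peak ≥ ⌈28/5⌉ = 6, so 6 is optimal.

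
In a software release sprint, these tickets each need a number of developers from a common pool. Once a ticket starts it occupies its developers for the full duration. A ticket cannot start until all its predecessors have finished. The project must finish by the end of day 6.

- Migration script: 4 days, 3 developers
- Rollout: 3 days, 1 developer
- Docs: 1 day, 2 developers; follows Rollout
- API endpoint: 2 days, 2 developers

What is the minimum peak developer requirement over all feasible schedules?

4

Early-start (Migration script@1, Rollout@1, Docs@4, API endpoint@1) gives peak 6: d1:6  d2:6  d3:4  d4:5  d5:0  d6:0.
Shift Docs→5, API endpoint→5.
Schedule Migration script@1, Rollout@1, Docs@5, API endpoint@5: d1:4  d2:4  d3:4  d4:3  d5:4  d6:2 — peak 4.
Total developer-days = 21 over 6 days ⇒ peak ≥ ⌈21/6⌉ = 4, so 4 is optimal.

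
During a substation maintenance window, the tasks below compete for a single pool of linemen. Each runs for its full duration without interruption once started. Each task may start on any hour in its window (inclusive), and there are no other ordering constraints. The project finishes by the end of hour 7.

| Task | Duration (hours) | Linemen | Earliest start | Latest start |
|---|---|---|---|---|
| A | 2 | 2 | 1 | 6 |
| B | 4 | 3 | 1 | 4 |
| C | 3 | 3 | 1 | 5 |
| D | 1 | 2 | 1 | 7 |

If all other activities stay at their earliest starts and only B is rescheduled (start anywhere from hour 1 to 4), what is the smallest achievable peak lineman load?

7

B@1: h1:10  h2:8  h3:6  h4:3  h5:0  h6:0  h7:0 → peak 10
B@2: h1:7  h2:8  h3:6  h4:3  h5:3  h6:0  h7:0 → peak 8
B@3: h1:7  h2:5  h3:6  h4:3  h5:3  h6:3  h7:0 → peak 7
B@4: h1:7  h2:5  h3:3  h4:3  h5:3  h6:3  h7:3 → peak 7
Best is B@3, peak 7.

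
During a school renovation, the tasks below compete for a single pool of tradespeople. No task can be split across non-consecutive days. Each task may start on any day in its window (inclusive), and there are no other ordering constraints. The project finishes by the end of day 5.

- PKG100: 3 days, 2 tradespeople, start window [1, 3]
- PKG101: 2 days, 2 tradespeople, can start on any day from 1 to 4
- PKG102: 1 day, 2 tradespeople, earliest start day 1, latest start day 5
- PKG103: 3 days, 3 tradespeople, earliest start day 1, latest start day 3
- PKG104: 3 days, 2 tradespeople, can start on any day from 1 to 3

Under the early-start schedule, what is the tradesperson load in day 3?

7

At early start, day 3 has: PKG100, PKG103, PKG104.
Demand: 2 + 3 + 2 = 7.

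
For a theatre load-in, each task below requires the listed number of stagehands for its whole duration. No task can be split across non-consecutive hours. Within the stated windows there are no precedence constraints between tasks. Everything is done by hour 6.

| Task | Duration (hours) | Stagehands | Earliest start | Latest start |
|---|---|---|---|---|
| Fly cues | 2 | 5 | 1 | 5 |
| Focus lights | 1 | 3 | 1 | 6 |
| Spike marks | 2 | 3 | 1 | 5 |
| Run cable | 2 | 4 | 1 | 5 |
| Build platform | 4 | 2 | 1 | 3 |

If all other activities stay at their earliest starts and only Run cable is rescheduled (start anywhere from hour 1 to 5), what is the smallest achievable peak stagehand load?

13

Run cable@1: h1:17  h2:14  h3:2  h4:2  h5:0  h6:0 → peak 17
Run cable@2: h1:13  h2:14  h3:6  h4:2  h5:0  h6:0 → peak 14
Run cable@3: h1:13  h2:10  h3:6  h4:6  h5:0  h6:0 → peak 13
Run cable@4: h1:13  h2:10  h3:2  h4:6  h5:4  h6:0 → peak 13
Run cable@5: h1:13  h2:10  h3:2  h4:2  h5:4  h6:4 → peak 13
Best is Run cable@3, peak 13.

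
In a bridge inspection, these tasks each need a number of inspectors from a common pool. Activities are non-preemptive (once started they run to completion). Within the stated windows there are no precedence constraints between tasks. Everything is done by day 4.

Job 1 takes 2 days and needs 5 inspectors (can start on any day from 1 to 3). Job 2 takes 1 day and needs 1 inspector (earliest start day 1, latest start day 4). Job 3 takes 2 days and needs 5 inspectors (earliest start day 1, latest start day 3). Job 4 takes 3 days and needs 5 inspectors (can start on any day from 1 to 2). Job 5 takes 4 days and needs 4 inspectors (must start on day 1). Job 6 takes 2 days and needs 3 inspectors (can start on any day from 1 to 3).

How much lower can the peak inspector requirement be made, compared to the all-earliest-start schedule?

6

Early-start peak: d1:23  d2:22  d3:9  d4:4 ⇒ 23.
Leveled (Job 1@1, Job 2@1, Job 3@3, Job 4@1, Job 5@1, Job 6@2): d1:15  d2:17  d3:17  d4:9 ⇒ 17.
Reduction 23 − 17 = 6.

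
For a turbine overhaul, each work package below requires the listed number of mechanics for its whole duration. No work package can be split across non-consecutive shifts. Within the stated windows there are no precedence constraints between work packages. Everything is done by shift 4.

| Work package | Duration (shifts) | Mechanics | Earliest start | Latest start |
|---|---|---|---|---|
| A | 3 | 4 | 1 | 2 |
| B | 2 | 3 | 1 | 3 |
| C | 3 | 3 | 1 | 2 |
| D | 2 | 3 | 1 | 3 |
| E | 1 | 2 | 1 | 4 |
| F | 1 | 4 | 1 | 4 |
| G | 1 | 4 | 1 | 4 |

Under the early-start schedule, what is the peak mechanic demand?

23

Early-start schedule: A@1, B@1, C@1, D@1, E@1, F@1, G@1.
Load per shift: shift 1: 23, shift 2: 13, shift 3: 7, shift 4: 0.
Peak is 23.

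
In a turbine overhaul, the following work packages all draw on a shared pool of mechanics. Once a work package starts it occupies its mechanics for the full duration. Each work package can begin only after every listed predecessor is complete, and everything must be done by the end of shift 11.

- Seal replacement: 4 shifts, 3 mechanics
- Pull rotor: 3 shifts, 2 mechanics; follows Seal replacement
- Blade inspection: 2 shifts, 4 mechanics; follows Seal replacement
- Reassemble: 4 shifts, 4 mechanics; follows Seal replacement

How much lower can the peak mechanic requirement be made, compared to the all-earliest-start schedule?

4

Early-start peak: s1:3  s2:3  s3:3  s4:3  s5:10  s6:10  s7:6  s8:4  s9:0  s10:0  s11:0 ⇒ 10.
Leveled (Seal replacement@1, Pull rotor@5, Blade inspection@5, Reassemble@7): s1:3  s2:3  s3:3  s4:3  s5:6  s6:6  s7:6  s8:4  s9:4  s10:4  s11:0 ⇒ 6.
Reduction 10 − 6 = 4.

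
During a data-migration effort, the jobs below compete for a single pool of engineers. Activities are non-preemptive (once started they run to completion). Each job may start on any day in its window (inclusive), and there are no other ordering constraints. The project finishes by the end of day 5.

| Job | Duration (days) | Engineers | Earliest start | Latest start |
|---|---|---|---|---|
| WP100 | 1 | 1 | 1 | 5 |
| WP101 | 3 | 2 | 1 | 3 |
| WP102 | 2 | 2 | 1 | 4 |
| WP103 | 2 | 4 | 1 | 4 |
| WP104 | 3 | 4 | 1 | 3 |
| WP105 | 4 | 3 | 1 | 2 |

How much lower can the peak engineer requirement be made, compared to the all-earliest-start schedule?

7

Early-start peak: d1:16  d2:15  d3:9  d4:3  d5:0 ⇒ 16.
Leveled (WP100@1, WP101@1, WP102@4, WP103@1, WP104@3, WP105@2): d1:7  d2:9  d3:9  d4:9  d5:9 ⇒ 9.
Reduction 16 − 9 = 7.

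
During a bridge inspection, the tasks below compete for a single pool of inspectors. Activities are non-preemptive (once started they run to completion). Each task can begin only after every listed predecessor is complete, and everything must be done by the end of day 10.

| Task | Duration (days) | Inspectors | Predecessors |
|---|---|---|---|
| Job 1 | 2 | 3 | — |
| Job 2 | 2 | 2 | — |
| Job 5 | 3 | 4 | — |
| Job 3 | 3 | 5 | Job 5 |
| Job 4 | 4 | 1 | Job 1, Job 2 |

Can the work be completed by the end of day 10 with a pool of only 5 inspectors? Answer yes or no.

Schedule Job 1@1, Job 2@1, Job 5@3, Job 3@7, Job 4@3: d1:5  d2:5  d3:5  d4:5  d5:5  d6:1  d7:5  d8:5  d9:5  d10:0 — peak 5 ≤ 5.

yes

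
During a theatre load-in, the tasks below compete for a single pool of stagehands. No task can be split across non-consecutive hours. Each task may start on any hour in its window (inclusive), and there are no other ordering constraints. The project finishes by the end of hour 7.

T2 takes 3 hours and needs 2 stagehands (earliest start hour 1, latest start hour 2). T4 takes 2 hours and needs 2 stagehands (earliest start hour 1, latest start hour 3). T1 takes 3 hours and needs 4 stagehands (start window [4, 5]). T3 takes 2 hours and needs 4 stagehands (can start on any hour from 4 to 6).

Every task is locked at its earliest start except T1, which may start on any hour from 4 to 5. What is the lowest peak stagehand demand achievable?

T1@4: h1:4  h2:4  h3:2  h4:8  h5:8  h6:4  h7:0 → peak 8
T1@5: h1:4  h2:4  h3:2  h4:4  h5:8  h6:4  h7:4 → peak 8
Best is T1@4, peak 8.

8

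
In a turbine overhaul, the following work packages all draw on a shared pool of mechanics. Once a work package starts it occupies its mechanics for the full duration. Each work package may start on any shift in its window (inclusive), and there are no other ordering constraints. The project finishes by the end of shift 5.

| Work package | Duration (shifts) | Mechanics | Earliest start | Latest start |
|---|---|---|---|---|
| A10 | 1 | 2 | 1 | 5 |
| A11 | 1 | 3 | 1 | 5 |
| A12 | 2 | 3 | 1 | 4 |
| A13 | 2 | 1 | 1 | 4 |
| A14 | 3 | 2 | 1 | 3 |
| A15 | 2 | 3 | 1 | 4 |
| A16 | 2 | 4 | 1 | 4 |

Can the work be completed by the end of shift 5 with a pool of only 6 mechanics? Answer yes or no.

no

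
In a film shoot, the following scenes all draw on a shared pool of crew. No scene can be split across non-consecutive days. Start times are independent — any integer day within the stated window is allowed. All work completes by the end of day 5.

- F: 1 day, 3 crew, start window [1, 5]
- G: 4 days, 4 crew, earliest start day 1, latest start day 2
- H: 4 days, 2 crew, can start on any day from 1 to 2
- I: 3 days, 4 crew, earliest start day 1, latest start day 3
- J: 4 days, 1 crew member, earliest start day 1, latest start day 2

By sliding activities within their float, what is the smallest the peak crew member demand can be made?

Early-start (F@1, G@1, H@1, I@1, J@1) gives peak 14: d1:14  d2:11  d3:11  d4:7  d5:0.
Shift I→2.
Schedule F@1, G@1, H@1, I@2, J@1: d1:10  d2:11  d3:11  d4:11  d5:0 — peak 11.

11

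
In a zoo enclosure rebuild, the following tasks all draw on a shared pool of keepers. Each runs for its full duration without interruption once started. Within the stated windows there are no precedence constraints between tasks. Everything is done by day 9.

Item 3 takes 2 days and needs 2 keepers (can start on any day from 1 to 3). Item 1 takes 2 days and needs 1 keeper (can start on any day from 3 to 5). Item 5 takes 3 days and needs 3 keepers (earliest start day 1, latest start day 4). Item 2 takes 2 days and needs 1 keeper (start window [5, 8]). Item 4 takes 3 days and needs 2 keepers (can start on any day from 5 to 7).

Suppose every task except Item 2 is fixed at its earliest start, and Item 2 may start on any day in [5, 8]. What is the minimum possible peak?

Item 2@5: d1:5  d2:5  d3:4  d4:1  d5:3  d6:3  d7:2  d8:0  d9:0 → peak 5
Item 2@6: d1:5  d2:5  d3:4  d4:1  d5:2  d6:3  d7:3  d8:0  d9:0 → peak 5
Item 2@7: d1:5  d2:5  d3:4  d4:1  d5:2  d6:2  d7:3  d8:1  d9:0 → peak 5
Item 2@8: d1:5  d2:5  d3:4  d4:1  d5:2  d6:2  d7:2  d8:1  d9:1 → peak 5
Best is Item 2@5, peak 5.

5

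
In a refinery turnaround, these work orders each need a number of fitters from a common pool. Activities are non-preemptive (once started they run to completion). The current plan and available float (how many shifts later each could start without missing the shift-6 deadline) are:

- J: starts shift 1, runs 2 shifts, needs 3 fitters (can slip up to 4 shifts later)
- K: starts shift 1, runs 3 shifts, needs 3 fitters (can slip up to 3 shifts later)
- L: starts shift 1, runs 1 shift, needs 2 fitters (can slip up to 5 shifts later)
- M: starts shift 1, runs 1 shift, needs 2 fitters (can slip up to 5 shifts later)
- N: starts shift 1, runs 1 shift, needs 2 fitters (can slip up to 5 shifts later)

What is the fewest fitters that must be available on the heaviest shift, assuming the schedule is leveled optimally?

Early-start (J@1, K@1, L@1, M@1, N@1) gives peak 12: s1:12  s2:6  s3:3  s4:0  s5:0  s6:0.
Shift K→3, M→2, N→3.
Schedule J@1, K@3, L@1, M@2, N@3: s1:5  s2:5  s3:5  s4:3  s5:3  s6:0 — peak 5.

5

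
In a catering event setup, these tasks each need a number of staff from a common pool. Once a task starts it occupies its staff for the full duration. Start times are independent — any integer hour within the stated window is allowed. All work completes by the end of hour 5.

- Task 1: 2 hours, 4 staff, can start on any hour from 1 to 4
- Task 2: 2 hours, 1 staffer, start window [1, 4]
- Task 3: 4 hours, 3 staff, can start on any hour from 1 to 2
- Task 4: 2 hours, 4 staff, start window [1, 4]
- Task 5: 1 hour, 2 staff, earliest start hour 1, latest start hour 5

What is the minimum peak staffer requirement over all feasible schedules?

Early-start (Task 1@1, Task 2@1, Task 3@1, Task 4@1, Task 5@1) gives peak 14: h1:14  h2:12  h3:3  h4:3  h5:0.
Shift Task 4→3, Task 5→5.
Schedule Task 1@1, Task 2@1, Task 3@1, Task 4@3, Task 5@5: h1:8  h2:8  h3:7  h4:7  h5:2 — peak 8.

8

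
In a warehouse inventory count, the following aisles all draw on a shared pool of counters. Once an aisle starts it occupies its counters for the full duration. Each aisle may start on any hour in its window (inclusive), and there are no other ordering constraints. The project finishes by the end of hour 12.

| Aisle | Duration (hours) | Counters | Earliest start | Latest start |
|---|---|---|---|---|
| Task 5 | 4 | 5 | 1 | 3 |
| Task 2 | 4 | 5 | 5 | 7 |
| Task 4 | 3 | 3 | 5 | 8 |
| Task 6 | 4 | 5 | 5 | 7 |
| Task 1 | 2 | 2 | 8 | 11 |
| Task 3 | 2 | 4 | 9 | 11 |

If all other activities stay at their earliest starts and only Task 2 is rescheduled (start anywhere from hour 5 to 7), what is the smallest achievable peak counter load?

Task 2@5: h1:5  h2:5  h3:5  h4:5  h5:13  h6:13  h7:13  h8:12  h9:6  h10:4  h11:0  h12:0 → peak 13
Task 2@6: h1:5  h2:5  h3:5  h4:5  h5:8  h6:13  h7:13  h8:12  h9:11  h10:4  h11:0  h12:0 → peak 13
Task 2@7: h1:5  h2:5  h3:5  h4:5  h5:8  h6:8  h7:13  h8:12  h9:11  h10:9  h11:0  h12:0 → peak 13
Best is Task 2@5, peak 13.

13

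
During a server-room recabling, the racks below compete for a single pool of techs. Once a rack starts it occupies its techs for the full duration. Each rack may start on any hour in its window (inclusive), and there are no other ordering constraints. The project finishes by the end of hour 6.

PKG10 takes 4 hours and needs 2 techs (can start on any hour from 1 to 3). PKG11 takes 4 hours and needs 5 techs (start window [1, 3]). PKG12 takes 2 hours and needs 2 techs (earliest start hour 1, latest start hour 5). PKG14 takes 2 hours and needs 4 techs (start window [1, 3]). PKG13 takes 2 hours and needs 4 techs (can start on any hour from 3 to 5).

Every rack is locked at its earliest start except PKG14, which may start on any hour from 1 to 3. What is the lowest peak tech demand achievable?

PKG14@1: h1:13  h2:13  h3:11  h4:11  h5:0  h6:0 → peak 13
PKG14@2: h1:9  h2:13  h3:15  h4:11  h5:0  h6:0 → peak 15
PKG14@3: h1:9  h2:9  h3:15  h4:15  h5:0  h6:0 → peak 15
Best is PKG14@1, peak 13.

13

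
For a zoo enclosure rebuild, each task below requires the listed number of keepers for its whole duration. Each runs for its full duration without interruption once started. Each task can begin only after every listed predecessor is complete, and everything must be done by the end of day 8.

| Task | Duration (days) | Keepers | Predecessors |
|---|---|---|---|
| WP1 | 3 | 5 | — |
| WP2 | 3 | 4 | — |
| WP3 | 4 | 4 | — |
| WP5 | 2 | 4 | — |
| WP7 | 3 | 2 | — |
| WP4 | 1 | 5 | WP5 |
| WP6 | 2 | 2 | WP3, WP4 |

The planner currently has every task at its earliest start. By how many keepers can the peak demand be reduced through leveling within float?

11

Early-start peak: d1:19  d2:19  d3:20  d4:4  d5:2  d6:2  d7:0  d8:0 ⇒ 20.
Leveled (WP1@6, WP2@3, WP3@1, WP5@1, WP7@6, WP4@5, WP6@6): d1:8  d2:8  d3:8  d4:8  d5:9  d6:9  d7:9  d8:7 ⇒ 9.
Reduction 20 − 9 = 11.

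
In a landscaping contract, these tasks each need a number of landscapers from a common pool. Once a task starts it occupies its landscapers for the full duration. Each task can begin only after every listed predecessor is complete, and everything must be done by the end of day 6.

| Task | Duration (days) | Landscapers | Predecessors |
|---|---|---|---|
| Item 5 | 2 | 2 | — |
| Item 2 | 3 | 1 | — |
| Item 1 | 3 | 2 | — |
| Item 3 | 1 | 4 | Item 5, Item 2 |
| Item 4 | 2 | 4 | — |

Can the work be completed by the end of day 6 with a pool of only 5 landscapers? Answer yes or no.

Schedule Item 5@1, Item 2@1, Item 1@1, Item 3@4, Item 4@5: d1:5  d2:5  d3:3  d4:4  d5:4  d6:4 — peak 5 ≤ 5.

yes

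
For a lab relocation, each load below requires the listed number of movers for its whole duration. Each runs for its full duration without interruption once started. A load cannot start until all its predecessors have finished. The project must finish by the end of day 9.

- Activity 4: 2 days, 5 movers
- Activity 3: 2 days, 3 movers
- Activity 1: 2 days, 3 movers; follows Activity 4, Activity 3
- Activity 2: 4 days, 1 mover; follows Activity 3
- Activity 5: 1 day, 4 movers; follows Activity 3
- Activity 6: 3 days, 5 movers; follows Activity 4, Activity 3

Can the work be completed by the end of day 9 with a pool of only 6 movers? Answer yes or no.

The minimum achievable peak is 7; 6 < 7, so no feasible schedule stays within the cap.

no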